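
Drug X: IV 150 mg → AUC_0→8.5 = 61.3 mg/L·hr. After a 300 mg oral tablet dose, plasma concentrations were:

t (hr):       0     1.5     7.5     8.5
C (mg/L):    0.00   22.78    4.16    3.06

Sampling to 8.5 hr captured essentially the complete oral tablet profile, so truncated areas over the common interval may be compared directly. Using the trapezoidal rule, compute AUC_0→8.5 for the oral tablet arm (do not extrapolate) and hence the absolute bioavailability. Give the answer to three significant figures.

F = 0.828

Trapezoidal AUC_0→8.5 (oral tablet):
  [0→1.5]: (0.00+22.78)/2 × 1.5 = 17.085
  [1.5→7.5]: (22.78+4.16)/2 × 6 = 80.82
  [7.5→8.5]: (4.16+3.06)/2 × 1 = 3.61
  Sum = 101.515 mg/L·hr
F = (AUC_ev/D_ev)/(AUC_iv/D_iv) = (101.515/300)/(61.3/150) = 0.338383/0.408667 = 0.8280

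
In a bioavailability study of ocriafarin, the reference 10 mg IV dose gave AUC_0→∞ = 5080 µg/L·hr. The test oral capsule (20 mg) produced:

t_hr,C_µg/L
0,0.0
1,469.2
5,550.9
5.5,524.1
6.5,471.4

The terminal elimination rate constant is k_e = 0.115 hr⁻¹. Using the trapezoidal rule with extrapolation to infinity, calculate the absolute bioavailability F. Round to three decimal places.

F = 0.703

Trapezoidal AUC_0→6.5 (oral capsule):
  [0→1]: (0.0+469.2)/2 × 1 = 234.6
  [1→5]: (469.2+550.9)/2 × 4 = 2040.2
  [5→5.5]: (550.9+524.1)/2 × 0.5 = 268.75
  [5.5→6.5]: (524.1+471.4)/2 × 1 = 497.75
  Sum = 3041.3 µg/L·hr
Tail: C_last/k_e = 471.4/0.115 = 4099.130
AUC_0→∞ (oral capsule) = 3041.3 + 4099.130 = 7140.43 µg/L·hr
F = (AUC_ev/D_ev)/(AUC_iv/D_iv) = (7140.43/20)/(5080/10) = 357.0215/508 = 0.7028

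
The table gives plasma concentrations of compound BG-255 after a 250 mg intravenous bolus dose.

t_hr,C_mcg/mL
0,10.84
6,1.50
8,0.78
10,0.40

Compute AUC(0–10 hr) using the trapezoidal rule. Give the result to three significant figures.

AUC = 40.5 mcg/mL·hr

Trapezoidal AUC_0→10:
  [0→6]: (10.84+1.50)/2 × 6 = 37.02
  [6→8]: (1.50+0.78)/2 × 2 = 2.28
  [8→10]: (0.78+0.40)/2 × 2 = 1.18
  Sum = 40.48 mcg/mL·hr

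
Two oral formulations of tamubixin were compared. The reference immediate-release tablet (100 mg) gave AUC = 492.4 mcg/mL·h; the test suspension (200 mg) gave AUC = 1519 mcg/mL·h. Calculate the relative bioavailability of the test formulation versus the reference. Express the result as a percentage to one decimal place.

F_rel = 154.2%

F_rel = (AUC_test/D_test) / (AUC_ref/D_ref)
      = (1519/200) / (492.4/100)
      = 7.595 / 4.924 = 1.5424 = 154.24%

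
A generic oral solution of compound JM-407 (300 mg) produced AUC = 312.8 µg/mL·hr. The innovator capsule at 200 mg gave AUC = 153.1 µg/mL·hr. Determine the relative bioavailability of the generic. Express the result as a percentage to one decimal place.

F_rel = 136.2%

F_rel = (AUC_test/D_test) / (AUC_ref/D_ref)
      = (312.8/300) / (153.1/200)
      = 1.04267 / 0.7655 = 1.3621 = 136.21%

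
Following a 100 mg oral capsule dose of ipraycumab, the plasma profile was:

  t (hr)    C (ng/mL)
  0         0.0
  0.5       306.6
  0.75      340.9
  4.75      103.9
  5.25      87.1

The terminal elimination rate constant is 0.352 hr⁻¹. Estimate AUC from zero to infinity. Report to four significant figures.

AUC = 1342 ng/mL·hr

Trapezoidal AUC_0→5.25:
  [0→0.5]: (0.0+306.6)/2 × 0.5 = 76.65
  [0.5→0.75]: (306.6+340.9)/2 × 0.25 = 80.9375
  [0.75→4.75]: (340.9+103.9)/2 × 4 = 889.6
  [4.75→5.25]: (103.9+87.1)/2 × 0.5 = 47.75
  Sum = 1094.9375 ng/mL·hr
Extrapolated tail: C_last / k_e = 87.1 / 0.352 = 247.443
AUC_0→∞ = 1094.9375 + 247.443 = 1342.3805 ng/mL·hr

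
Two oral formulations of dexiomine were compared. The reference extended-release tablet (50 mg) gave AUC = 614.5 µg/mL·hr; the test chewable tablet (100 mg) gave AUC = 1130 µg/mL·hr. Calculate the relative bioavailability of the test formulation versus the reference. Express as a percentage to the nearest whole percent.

F_rel = 92%

F_rel = (AUC_test/D_test) / (AUC_ref/D_ref)
      = (1130/100) / (614.5/50)
      = 11.3 / 12.29 = 0.9194 = 91.94%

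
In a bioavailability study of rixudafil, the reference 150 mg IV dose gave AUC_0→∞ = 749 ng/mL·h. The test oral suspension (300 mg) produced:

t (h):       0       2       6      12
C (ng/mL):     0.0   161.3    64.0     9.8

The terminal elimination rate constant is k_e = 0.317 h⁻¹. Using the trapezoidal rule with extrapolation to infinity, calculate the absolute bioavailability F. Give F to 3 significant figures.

Trapezoidal AUC_0→12 (oral suspension):
  [0→2]: (0.0+161.3)/2 × 2 = 161.3
  [2→6]: (161.3+64.0)/2 × 4 = 450.6
  [6→12]: (64.0+9.8)/2 × 6 = 221.4
  Sum = 833.3 ng/mL·h
Tail: C_last/k_e = 9.8/0.317 = 30.915
AUC_0→∞ (oral suspension) = 833.3 + 30.915 = 864.215 ng/mL·h
F = (AUC_ev/D_ev)/(AUC_iv/D_iv) = (864.215/300)/(749/150) = 2.88072/4.99333 = 0.5769

F = 0.577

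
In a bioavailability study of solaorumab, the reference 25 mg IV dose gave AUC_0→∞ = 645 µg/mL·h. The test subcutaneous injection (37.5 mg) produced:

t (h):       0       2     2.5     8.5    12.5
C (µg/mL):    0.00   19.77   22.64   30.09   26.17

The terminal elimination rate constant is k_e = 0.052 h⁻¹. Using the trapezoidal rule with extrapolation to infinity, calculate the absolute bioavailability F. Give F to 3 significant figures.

Trapezoidal AUC_0→12.5 (subcutaneous injection):
  [0→2]: (0.00+19.77)/2 × 2 = 19.77
  [2→2.5]: (19.77+22.64)/2 × 0.5 = 10.6025
  [2.5→8.5]: (22.64+30.09)/2 × 6 = 158.19
  [8.5→12.5]: (30.09+26.17)/2 × 4 = 112.52
  Sum = 301.0825 µg/mL·h
Tail: C_last/k_e = 26.17/0.052 = 503.269
AUC_0→∞ (subcutaneous injection) = 301.0825 + 503.269 = 804.3515 µg/mL·h
F = (AUC_ev/D_ev)/(AUC_iv/D_iv) = (804.3515/37.5)/(645/25) = 21.4494/25.8 = 0.8314

F = 0.831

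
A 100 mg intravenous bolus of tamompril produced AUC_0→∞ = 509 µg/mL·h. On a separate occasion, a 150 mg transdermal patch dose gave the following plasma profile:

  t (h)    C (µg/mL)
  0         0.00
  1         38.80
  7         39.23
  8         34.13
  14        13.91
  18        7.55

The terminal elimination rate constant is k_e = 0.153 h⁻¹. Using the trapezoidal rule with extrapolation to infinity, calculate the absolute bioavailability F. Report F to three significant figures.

Trapezoidal AUC_0→18 (transdermal patch):
  [0→1]: (0.00+38.80)/2 × 1 = 19.4
  [1→7]: (38.80+39.23)/2 × 6 = 234.09
  [7→8]: (39.23+34.13)/2 × 1 = 36.68
  [8→14]: (34.13+13.91)/2 × 6 = 144.12
  [14→18]: (13.91+7.55)/2 × 4 = 42.92
  Sum = 477.21 µg/mL·h
Tail: C_last/k_e = 7.55/0.153 = 49.346
AUC_0→∞ (transdermal patch) = 477.21 + 49.346 = 526.556 µg/mL·h
F = (AUC_ev/D_ev)/(AUC_iv/D_iv) = (526.556/150)/(509/100) = 3.51037/5.09 = 0.6897

F = 0.690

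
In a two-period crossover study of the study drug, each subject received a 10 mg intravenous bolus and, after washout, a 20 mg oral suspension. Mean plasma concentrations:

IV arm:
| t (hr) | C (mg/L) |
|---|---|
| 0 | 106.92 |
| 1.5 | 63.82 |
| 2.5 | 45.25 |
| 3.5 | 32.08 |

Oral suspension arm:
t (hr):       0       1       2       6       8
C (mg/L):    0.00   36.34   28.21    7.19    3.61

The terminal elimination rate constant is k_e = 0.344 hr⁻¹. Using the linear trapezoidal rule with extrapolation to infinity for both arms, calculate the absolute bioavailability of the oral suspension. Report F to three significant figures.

F = 0.227

Trapezoidal AUC_0→3.5 (IV):
  [0→1.5]: (106.92+63.82)/2 × 1.5 = 128.055
  [1.5→2.5]: (63.82+45.25)/2 × 1 = 54.535
  [2.5→3.5]: (45.25+32.08)/2 × 1 = 38.665
  Sum = 221.255 mg/L·hr
IV tail: 32.08/0.344 = 93.256; AUC_iv,0→∞ = 221.255 + 93.256 = 314.511 mg/L·hr
Trapezoidal AUC_0→8 (oral suspension):
  [0→1]: (0.00+36.34)/2 × 1 = 18.17
  [1→2]: (36.34+28.21)/2 × 1 = 32.275
  [2→6]: (28.21+7.19)/2 × 4 = 70.8
  [6→8]: (7.19+3.61)/2 × 2 = 10.8
  Sum = 132.045 mg/L·hr
oral suspension tail: 3.61/0.344 = 10.494; AUC_ev,0→∞ = 132.045 + 10.494 = 142.539 mg/L·hr
F = (AUC_ev/D_ev)/(AUC_iv/D_iv) = (142.539/20)/(314.511/10) = 7.12695/31.4511 = 0.2266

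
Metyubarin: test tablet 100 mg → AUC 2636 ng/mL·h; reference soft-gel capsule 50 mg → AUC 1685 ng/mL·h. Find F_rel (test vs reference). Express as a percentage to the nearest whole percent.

F_rel = (AUC_test/D_test) / (AUC_ref/D_ref)
      = (2636/100) / (1685/50)
      = 26.36 / 33.7 = 0.7822 = 78.22%

F_rel = 78%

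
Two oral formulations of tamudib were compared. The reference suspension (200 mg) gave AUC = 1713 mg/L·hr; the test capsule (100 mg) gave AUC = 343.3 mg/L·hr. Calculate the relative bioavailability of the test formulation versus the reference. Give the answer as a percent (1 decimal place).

F_rel = 40.1%

F_rel = (AUC_test/D_test) / (AUC_ref/D_ref)
      = (343.3/100) / (1713/200)
      = 3.433 / 8.565 = 0.4008 = 40.08%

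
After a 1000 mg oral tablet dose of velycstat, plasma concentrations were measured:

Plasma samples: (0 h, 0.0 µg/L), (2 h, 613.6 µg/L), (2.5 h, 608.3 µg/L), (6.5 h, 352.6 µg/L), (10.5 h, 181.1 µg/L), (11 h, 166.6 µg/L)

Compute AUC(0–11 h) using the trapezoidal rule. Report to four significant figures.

AUC = 3995 µg/L·h

Trapezoidal AUC_0→11:
  [0→2]: (0.0+613.6)/2 × 2 = 613.6
  [2→2.5]: (613.6+608.3)/2 × 0.5 = 305.475
  [2.5→6.5]: (608.3+352.6)/2 × 4 = 1921.8
  [6.5→10.5]: (352.6+181.1)/2 × 4 = 1067.4
  [10.5→11]: (181.1+166.6)/2 × 0.5 = 86.925
  Sum = 3995.2 µg/L·h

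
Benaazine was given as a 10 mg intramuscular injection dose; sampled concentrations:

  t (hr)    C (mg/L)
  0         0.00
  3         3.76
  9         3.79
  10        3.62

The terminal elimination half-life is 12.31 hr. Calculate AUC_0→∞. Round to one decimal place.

Trapezoidal AUC_0→10:
  [0→3]: (0.00+3.76)/2 × 3 = 5.64
  [3→9]: (3.76+3.79)/2 × 6 = 22.65
  [9→10]: (3.79+3.62)/2 × 1 = 3.705
  Sum = 31.995 mg/L·hr
k_e = ln2 / t½ = 0.693147 / 12.31 = 0.0563 hr^-1
Extrapolated tail: C_last / k_e = 3.62 / 0.0563 = 64.298
AUC_0→∞ = 31.995 + 64.298 = 96.293 mg/L·hr

AUC = 96.3 mg/L·hr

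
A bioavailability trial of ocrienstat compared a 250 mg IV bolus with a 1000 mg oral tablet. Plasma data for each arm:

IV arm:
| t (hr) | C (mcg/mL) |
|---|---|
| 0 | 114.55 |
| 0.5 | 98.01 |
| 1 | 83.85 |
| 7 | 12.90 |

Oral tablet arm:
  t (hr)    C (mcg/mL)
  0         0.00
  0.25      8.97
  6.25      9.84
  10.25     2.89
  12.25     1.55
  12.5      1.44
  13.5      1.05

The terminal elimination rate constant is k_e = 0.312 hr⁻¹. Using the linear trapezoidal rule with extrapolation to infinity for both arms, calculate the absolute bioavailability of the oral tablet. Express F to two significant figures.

F = 0.054

Trapezoidal AUC_0→7 (IV):
  [0→0.5]: (114.55+98.01)/2 × 0.5 = 53.14
  [0.5→1]: (98.01+83.85)/2 × 0.5 = 45.465
  [1→7]: (83.85+12.90)/2 × 6 = 290.25
  Sum = 388.855 mcg/mL·hr
IV tail: 12.90/0.312 = 41.346; AUC_iv,0→∞ = 388.855 + 41.346 = 430.201 mcg/mL·hr
Trapezoidal AUC_0→13.5 (oral tablet):
  [0→0.25]: (0.00+8.97)/2 × 0.25 = 1.12125
  [0.25→6.25]: (8.97+9.84)/2 × 6 = 56.43
  [6.25→10.25]: (9.84+2.89)/2 × 4 = 25.46
  [10.25→12.25]: (2.89+1.55)/2 × 2 = 4.44
  [12.25→12.5]: (1.55+1.44)/2 × 0.25 = 0.37375
  [12.5→13.5]: (1.44+1.05)/2 × 1 = 1.245
  Sum = 89.07 mcg/mL·hr
oral tablet tail: 1.05/0.312 = 3.365; AUC_ev,0→∞ = 89.07 + 3.365 = 92.435 mcg/mL·hr
F = (AUC_ev/D_ev)/(AUC_iv/D_iv) = (92.435/1000)/(430.201/250) = 0.092435/1.720804 = 0.0537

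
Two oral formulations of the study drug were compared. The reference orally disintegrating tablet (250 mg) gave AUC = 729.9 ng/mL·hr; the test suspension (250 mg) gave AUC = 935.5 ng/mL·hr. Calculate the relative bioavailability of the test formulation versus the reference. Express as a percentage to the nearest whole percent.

F_rel = 128%

F_rel = (AUC_test/D_test) / (AUC_ref/D_ref)
      = (935.5/250) / (729.9/250)
      = 3.742 / 2.9196 = 1.2817 = 128.17%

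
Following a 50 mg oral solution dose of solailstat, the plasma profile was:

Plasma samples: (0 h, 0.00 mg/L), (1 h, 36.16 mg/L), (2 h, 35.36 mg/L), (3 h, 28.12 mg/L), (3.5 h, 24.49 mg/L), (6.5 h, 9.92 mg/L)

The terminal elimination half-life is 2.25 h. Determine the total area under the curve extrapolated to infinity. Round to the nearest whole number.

AUC = 183 mg/L·h

Trapezoidal AUC_0→6.5:
  [0→1]: (0.00+36.16)/2 × 1 = 18.08
  [1→2]: (36.16+35.36)/2 × 1 = 35.76
  [2→3]: (35.36+28.12)/2 × 1 = 31.74
  [3→3.5]: (28.12+24.49)/2 × 0.5 = 13.1525
  [3.5→6.5]: (24.49+9.92)/2 × 3 = 51.615
  Sum = 150.3475 mg/L·h
k_e = ln2 / t½ = 0.693147 / 2.25 = 0.3081 h^-1
Extrapolated tail: C_last / k_e = 9.92 / 0.3081 = 32.197
AUC_0→∞ = 150.3475 + 32.197 = 182.5445 mg/L·h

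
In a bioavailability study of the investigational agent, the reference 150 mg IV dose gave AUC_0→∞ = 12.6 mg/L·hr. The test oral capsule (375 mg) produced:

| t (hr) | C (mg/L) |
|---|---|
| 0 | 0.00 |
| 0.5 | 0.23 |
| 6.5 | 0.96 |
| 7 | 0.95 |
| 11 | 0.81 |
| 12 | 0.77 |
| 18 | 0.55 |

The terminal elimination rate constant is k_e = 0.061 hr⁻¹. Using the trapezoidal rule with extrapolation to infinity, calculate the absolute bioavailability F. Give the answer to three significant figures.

F = 0.679

Trapezoidal AUC_0→18 (oral capsule):
  [0→0.5]: (0.00+0.23)/2 × 0.5 = 0.0575
  [0.5→6.5]: (0.23+0.96)/2 × 6 = 3.57
  [6.5→7]: (0.96+0.95)/2 × 0.5 = 0.4775
  [7→11]: (0.95+0.81)/2 × 4 = 3.52
  [11→12]: (0.81+0.77)/2 × 1 = 0.79
  [12→18]: (0.77+0.55)/2 × 6 = 3.96
  Sum = 12.375 mg/L·hr
Tail: C_last/k_e = 0.55/0.061 = 9.016
AUC_0→∞ (oral capsule) = 12.375 + 9.016 = 21.391 mg/L·hr
F = (AUC_ev/D_ev)/(AUC_iv/D_iv) = (21.391/375)/(12.6/150) = 0.0570427/0.084 = 0.6791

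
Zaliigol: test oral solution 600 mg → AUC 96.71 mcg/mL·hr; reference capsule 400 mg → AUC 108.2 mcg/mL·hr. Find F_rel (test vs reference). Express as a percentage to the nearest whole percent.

F_rel = 60%

F_rel = (AUC_test/D_test) / (AUC_ref/D_ref)
      = (96.71/600) / (108.2/400)
      = 0.161183 / 0.2705 = 0.5959 = 59.59%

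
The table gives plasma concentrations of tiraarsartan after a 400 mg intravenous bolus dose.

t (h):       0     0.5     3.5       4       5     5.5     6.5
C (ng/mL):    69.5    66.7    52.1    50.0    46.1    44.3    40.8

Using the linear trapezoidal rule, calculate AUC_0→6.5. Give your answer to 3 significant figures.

AUC = 351 ng/mL·h

Trapezoidal AUC_0→6.5:
  [0→0.5]: (69.5+66.7)/2 × 0.5 = 34.05
  [0.5→3.5]: (66.7+52.1)/2 × 3 = 178.2
  [3.5→4]: (52.1+50.0)/2 × 0.5 = 25.525
  [4→5]: (50.0+46.1)/2 × 1 = 48.05
  [5→5.5]: (46.1+44.3)/2 × 0.5 = 22.6
  [5.5→6.5]: (44.3+40.8)/2 × 1 = 42.55
  Sum = 350.975 ng/mL·h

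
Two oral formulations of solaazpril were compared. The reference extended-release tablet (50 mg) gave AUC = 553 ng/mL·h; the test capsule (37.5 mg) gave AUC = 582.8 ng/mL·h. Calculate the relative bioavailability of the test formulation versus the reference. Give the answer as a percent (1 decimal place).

F_rel = 140.5%

F_rel = (AUC_test/D_test) / (AUC_ref/D_ref)
      = (582.8/37.5) / (553/50)
      = 15.5413 / 11.06 = 1.4052 = 140.52%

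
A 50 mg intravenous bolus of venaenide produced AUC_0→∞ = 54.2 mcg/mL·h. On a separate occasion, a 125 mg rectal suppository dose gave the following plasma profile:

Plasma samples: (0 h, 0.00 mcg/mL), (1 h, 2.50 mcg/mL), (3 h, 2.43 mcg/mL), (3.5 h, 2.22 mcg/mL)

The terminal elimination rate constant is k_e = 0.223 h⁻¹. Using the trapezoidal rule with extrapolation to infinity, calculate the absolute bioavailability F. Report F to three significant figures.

F = 0.128

Trapezoidal AUC_0→3.5 (rectal suppository):
  [0→1]: (0.00+2.50)/2 × 1 = 1.25
  [1→3]: (2.50+2.43)/2 × 2 = 4.93
  [3→3.5]: (2.43+2.22)/2 × 0.5 = 1.1625
  Sum = 7.3425 mcg/mL·h
Tail: C_last/k_e = 2.22/0.223 = 9.955
AUC_0→∞ (rectal suppository) = 7.3425 + 9.955 = 17.2975 mcg/mL·h
F = (AUC_ev/D_ev)/(AUC_iv/D_iv) = (17.2975/125)/(54.2/50) = 0.13838/1.084 = 0.1277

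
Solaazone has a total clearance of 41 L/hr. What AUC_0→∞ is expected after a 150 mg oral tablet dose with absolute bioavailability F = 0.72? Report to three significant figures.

AUC = 2.63 mg/L·hr

AUC_0→∞ = F × Dose / CL
        = 0.72 × 150 / 41 = 2.63415 mg/L·hr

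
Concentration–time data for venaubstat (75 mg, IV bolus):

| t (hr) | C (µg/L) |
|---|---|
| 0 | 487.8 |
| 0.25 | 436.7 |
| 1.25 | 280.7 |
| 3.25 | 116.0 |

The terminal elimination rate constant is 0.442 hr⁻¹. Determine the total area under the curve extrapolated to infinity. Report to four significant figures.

Trapezoidal AUC_0→3.25:
  [0→0.25]: (487.8+436.7)/2 × 0.25 = 115.5625
  [0.25→1.25]: (436.7+280.7)/2 × 1 = 358.7
  [1.25→3.25]: (280.7+116.0)/2 × 2 = 396.7
  Sum = 870.9625 µg/L·hr
Extrapolated tail: C_last / k_e = 116.0 / 0.442 = 262.443
AUC_0→∞ = 870.9625 + 262.443 = 1133.4055 µg/L·hr

AUC = 1133 µg/L·hr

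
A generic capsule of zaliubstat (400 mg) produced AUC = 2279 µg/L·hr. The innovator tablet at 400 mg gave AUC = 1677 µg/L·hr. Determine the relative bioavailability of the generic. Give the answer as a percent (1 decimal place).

F_rel = 135.9%

F_rel = (AUC_test/D_test) / (AUC_ref/D_ref)
      = (2279/400) / (1677/400)
      = 5.6975 / 4.1925 = 1.3590 = 135.90%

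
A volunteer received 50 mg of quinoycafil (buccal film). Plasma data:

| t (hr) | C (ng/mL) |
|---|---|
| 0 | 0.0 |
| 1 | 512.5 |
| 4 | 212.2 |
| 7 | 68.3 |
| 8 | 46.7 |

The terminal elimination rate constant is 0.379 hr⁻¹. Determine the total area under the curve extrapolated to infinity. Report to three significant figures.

Trapezoidal AUC_0→8:
  [0→1]: (0.0+512.5)/2 × 1 = 256.25
  [1→4]: (512.5+212.2)/2 × 3 = 1087.05
  [4→7]: (212.2+68.3)/2 × 3 = 420.75
  [7→8]: (68.3+46.7)/2 × 1 = 57.5
  Sum = 1821.55 ng/mL·hr
Extrapolated tail: C_last / k_e = 46.7 / 0.379 = 123.219
AUC_0→∞ = 1821.55 + 123.219 = 1944.769 ng/mL·hr

AUC = 1940 ng/mL·hr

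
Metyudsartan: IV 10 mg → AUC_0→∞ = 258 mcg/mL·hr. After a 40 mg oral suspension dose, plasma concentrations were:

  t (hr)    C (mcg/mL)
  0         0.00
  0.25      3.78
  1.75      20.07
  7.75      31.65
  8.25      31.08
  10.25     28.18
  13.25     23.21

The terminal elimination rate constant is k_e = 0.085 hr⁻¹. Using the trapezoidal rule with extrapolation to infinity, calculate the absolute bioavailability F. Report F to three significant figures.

Trapezoidal AUC_0→13.25 (oral suspension):
  [0→0.25]: (0.00+3.78)/2 × 0.25 = 0.4725
  [0.25→1.75]: (3.78+20.07)/2 × 1.5 = 17.8875
  [1.75→7.75]: (20.07+31.65)/2 × 6 = 155.16
  [7.75→8.25]: (31.65+31.08)/2 × 0.5 = 15.6825
  [8.25→10.25]: (31.08+28.18)/2 × 2 = 59.26
  [10.25→13.25]: (28.18+23.21)/2 × 3 = 77.085
  Sum = 325.5475 mcg/mL·hr
Tail: C_last/k_e = 23.21/0.085 = 273.059
AUC_0→∞ (oral suspension) = 325.5475 + 273.059 = 598.6065 mcg/mL·hr
F = (AUC_ev/D_ev)/(AUC_iv/D_iv) = (598.6065/40)/(258/10) = 14.9652/25.8 = 0.5800

F = 0.580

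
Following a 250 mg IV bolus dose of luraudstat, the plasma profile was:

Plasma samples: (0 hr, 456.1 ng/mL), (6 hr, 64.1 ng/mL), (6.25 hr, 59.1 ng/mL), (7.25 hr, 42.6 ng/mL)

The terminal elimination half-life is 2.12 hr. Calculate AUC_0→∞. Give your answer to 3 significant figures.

Trapezoidal AUC_0→7.25:
  [0→6]: (456.1+64.1)/2 × 6 = 1560.6
  [6→6.25]: (64.1+59.1)/2 × 0.25 = 15.4
  [6.25→7.25]: (59.1+42.6)/2 × 1 = 50.85
  Sum = 1626.85 ng/mL·hr
k_e = ln2 / t½ = 0.693147 / 2.12 = 0.3270 hr^-1
Extrapolated tail: C_last / k_e = 42.6 / 0.327 = 130.275
AUC_0→∞ = 1626.85 + 130.275 = 1757.125 ng/mL·hr

AUC = 1760 ng/mL·hr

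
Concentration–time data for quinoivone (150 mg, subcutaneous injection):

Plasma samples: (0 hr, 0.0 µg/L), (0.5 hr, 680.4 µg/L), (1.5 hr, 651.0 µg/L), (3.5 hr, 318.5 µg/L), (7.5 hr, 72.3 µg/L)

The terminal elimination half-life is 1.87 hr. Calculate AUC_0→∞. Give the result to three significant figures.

AUC = 2780 µg/L·hr

Trapezoidal AUC_0→7.5:
  [0→0.5]: (0.0+680.4)/2 × 0.5 = 170.1
  [0.5→1.5]: (680.4+651.0)/2 × 1 = 665.7
  [1.5→3.5]: (651.0+318.5)/2 × 2 = 969.5
  [3.5→7.5]: (318.5+72.3)/2 × 4 = 781.6
  Sum = 2586.9 µg/L·hr
k_e = ln2 / t½ = 0.693147 / 1.87 = 0.3707 hr^-1
Extrapolated tail: C_last / k_e = 72.3 / 0.3707 = 195.036
AUC_0→∞ = 2586.9 + 195.036 = 2781.936 µg/L·hr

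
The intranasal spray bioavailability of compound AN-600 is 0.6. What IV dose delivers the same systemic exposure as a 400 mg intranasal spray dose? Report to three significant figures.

Systemic exposure from an extravascular dose = F × D_ev, so the equivalent IV dose is F × D_ev.
D_iv = F × D_ev = 0.6 × 400 = 240 mg

D_iv = 240 mg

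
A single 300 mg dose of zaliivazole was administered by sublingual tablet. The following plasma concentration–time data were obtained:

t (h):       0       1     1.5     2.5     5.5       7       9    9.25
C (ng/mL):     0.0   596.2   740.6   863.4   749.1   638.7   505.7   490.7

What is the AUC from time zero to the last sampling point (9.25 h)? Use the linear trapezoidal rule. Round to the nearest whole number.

AUC = 6163 ng/mL·h

Trapezoidal AUC_0→9.25:
  [0→1]: (0.0+596.2)/2 × 1 = 298.1
  [1→1.5]: (596.2+740.6)/2 × 0.5 = 334.2
  [1.5→2.5]: (740.6+863.4)/2 × 1 = 802.0
  [2.5→5.5]: (863.4+749.1)/2 × 3 = 2418.75
  [5.5→7]: (749.1+638.7)/2 × 1.5 = 1040.85
  [7→9]: (638.7+505.7)/2 × 2 = 1144.4
  [9→9.25]: (505.7+490.7)/2 × 0.25 = 124.55
  Sum = 6162.85 ng/mL·h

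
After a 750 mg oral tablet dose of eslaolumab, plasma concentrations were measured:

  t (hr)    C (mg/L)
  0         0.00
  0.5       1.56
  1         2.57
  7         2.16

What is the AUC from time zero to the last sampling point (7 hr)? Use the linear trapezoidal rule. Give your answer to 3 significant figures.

AUC = 15.6 mg/L·hr

Trapezoidal AUC_0→7:
  [0→0.5]: (0.00+1.56)/2 × 0.5 = 0.39
  [0.5→1]: (1.56+2.57)/2 × 0.5 = 1.0325
  [1→7]: (2.57+2.16)/2 × 6 = 14.19
  Sum = 15.6125 mg/L·hr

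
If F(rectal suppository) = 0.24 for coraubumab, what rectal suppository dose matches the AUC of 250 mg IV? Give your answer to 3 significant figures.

D_rectal = 1040 mg

For equal systemic exposure: F × D_ev = D_iv
D_ev = D_iv / F = 250 / 0.24 = 1041.67 mg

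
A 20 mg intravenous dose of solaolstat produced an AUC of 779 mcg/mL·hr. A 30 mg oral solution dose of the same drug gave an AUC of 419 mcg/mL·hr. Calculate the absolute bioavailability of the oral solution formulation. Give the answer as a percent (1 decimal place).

F = 35.9%

F = (AUC_ev / D_ev) / (AUC_iv / D_iv)
  = (419/30) / (779/20)
  = 13.9667 / 38.95 = 0.3586
  = 35.86%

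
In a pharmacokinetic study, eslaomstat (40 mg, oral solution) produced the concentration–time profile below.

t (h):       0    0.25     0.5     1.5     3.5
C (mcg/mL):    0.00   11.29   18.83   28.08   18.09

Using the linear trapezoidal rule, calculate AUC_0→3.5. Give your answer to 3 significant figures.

Trapezoidal AUC_0→3.5:
  [0→0.25]: (0.00+11.29)/2 × 0.25 = 1.41125
  [0.25→0.5]: (11.29+18.83)/2 × 0.25 = 3.765
  [0.5→1.5]: (18.83+28.08)/2 × 1 = 23.455
  [1.5→3.5]: (28.08+18.09)/2 × 2 = 46.17
  Sum = 74.80125 mcg/mL·h

AUC = 74.8 mcg/mL·h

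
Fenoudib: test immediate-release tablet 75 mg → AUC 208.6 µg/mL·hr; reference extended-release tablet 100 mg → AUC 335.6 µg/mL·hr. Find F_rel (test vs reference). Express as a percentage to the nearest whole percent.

F_rel = 83%

F_rel = (AUC_test/D_test) / (AUC_ref/D_ref)
      = (208.6/75) / (335.6/100)
      = 2.78133 / 3.356 = 0.8288 = 82.88%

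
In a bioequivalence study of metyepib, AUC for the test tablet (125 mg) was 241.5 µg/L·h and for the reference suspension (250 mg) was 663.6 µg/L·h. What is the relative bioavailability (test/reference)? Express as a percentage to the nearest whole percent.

F_rel = (AUC_test/D_test) / (AUC_ref/D_ref)
      = (241.5/125) / (663.6/250)
      = 1.932 / 2.6544 = 0.7278 = 72.78%

F_rel = 73%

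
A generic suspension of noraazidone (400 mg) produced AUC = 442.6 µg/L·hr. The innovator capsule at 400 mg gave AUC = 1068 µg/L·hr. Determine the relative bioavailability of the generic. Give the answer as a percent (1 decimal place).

F_rel = 41.4%

F_rel = (AUC_test/D_test) / (AUC_ref/D_ref)
      = (442.6/400) / (1068/400)
      = 1.1065 / 2.67 = 0.4144 = 41.44%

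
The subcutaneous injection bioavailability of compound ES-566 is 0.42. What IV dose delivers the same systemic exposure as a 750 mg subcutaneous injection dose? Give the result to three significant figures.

Systemic exposure from an extravascular dose = F × D_ev, so the equivalent IV dose is F × D_ev.
D_iv = F × D_ev = 0.42 × 750 = 315 mg

D_iv = 315 mg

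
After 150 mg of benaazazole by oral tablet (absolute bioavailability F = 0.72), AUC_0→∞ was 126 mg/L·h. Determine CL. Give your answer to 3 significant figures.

CL = F × Dose / AUC_0→∞
   = 0.72 × 150 / 126 = 0.857143 L/h

CL = 0.857 L/h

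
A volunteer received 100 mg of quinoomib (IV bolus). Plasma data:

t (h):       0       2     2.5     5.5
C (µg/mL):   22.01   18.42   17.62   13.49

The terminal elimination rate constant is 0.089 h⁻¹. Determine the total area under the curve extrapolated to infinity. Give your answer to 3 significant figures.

AUC = 248 µg/mL·h

Trapezoidal AUC_0→5.5:
  [0→2]: (22.01+18.42)/2 × 2 = 40.43
  [2→2.5]: (18.42+17.62)/2 × 0.5 = 9.01
  [2.5→5.5]: (17.62+13.49)/2 × 3 = 46.665
  Sum = 96.105 µg/mL·h
Extrapolated tail: C_last / k_e = 13.49 / 0.089 = 151.573
AUC_0→∞ = 96.105 + 151.573 = 247.678 µg/mL·h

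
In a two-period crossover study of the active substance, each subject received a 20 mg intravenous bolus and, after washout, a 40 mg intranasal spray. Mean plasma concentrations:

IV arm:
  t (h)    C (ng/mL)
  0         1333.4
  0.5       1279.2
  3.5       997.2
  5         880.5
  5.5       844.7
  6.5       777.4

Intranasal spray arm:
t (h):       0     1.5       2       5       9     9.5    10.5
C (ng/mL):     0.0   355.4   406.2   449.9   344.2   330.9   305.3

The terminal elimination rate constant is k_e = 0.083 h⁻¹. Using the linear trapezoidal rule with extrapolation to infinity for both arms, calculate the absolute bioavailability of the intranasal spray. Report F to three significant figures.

F = 0.233

Trapezoidal AUC_0→6.5 (IV):
  [0→0.5]: (1333.4+1279.2)/2 × 0.5 = 653.15
  [0.5→3.5]: (1279.2+997.2)/2 × 3 = 3414.6
  [3.5→5]: (997.2+880.5)/2 × 1.5 = 1408.275
  [5→5.5]: (880.5+844.7)/2 × 0.5 = 431.3
  [5.5→6.5]: (844.7+777.4)/2 × 1 = 811.05
  Sum = 6718.375 ng/mL·h
IV tail: 777.4/0.083 = 9366.265; AUC_iv,0→∞ = 6718.375 + 9366.265 = 16084.64 ng/mL·h
Trapezoidal AUC_0→10.5 (intranasal spray):
  [0→1.5]: (0.0+355.4)/2 × 1.5 = 266.55
  [1.5→2]: (355.4+406.2)/2 × 0.5 = 190.4
  [2→5]: (406.2+449.9)/2 × 3 = 1284.15
  [5→9]: (449.9+344.2)/2 × 4 = 1588.2
  [9→9.5]: (344.2+330.9)/2 × 0.5 = 168.775
  [9.5→10.5]: (330.9+305.3)/2 × 1 = 318.1
  Sum = 3816.175 ng/mL·h
intranasal spray tail: 305.3/0.083 = 3678.313; AUC_ev,0→∞ = 3816.175 + 3678.313 = 7494.488 ng/mL·h
F = (AUC_ev/D_ev)/(AUC_iv/D_iv) = (7494.488/40)/(16084.64/20) = 187.3622/804.232 = 0.2330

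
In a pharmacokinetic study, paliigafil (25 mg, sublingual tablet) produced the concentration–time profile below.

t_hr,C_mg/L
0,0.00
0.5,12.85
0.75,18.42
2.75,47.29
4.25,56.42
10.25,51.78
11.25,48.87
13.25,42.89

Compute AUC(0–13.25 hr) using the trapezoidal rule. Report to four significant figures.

Trapezoidal AUC_0→13.25:
  [0→0.5]: (0.00+12.85)/2 × 0.5 = 3.2125
  [0.5→0.75]: (12.85+18.42)/2 × 0.25 = 3.90875
  [0.75→2.75]: (18.42+47.29)/2 × 2 = 65.71
  [2.75→4.25]: (47.29+56.42)/2 × 1.5 = 77.7825
  [4.25→10.25]: (56.42+51.78)/2 × 6 = 324.6
  [10.25→11.25]: (51.78+48.87)/2 × 1 = 50.325
  [11.25→13.25]: (48.87+42.89)/2 × 2 = 91.76
  Sum = 617.29875 mg/L·hr

AUC = 617.3 mg/L·hr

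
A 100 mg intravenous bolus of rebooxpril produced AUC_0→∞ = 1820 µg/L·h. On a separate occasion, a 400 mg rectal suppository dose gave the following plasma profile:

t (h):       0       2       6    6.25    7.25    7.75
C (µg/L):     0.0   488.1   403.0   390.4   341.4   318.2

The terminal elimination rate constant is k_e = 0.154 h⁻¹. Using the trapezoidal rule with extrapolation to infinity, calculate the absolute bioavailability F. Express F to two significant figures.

F = 0.68

Trapezoidal AUC_0→7.75 (rectal suppository):
  [0→2]: (0.0+488.1)/2 × 2 = 488.1
  [2→6]: (488.1+403.0)/2 × 4 = 1782.2
  [6→6.25]: (403.0+390.4)/2 × 0.25 = 99.175
  [6.25→7.25]: (390.4+341.4)/2 × 1 = 365.9
  [7.25→7.75]: (341.4+318.2)/2 × 0.5 = 164.9
  Sum = 2900.275 µg/L·h
Tail: C_last/k_e = 318.2/0.154 = 2066.234
AUC_0→∞ (rectal suppository) = 2900.275 + 2066.234 = 4966.509 µg/L·h
F = (AUC_ev/D_ev)/(AUC_iv/D_iv) = (4966.509/400)/(1820/100) = 12.4163/18.2 = 0.6822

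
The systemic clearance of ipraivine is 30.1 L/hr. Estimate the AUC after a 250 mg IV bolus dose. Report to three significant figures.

AUC = 8.31 mg/L·hr

AUC_0→∞ = Dose_iv / CL
        = 250 / 30.1 = 8.30565 mg/L·hr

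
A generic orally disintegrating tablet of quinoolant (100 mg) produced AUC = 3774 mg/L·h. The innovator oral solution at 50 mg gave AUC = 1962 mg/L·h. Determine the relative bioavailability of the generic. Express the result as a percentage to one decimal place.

F_rel = (AUC_test/D_test) / (AUC_ref/D_ref)
      = (3774/100) / (1962/50)
      = 37.74 / 39.24 = 0.9618 = 96.18%

F_rel = 96.2%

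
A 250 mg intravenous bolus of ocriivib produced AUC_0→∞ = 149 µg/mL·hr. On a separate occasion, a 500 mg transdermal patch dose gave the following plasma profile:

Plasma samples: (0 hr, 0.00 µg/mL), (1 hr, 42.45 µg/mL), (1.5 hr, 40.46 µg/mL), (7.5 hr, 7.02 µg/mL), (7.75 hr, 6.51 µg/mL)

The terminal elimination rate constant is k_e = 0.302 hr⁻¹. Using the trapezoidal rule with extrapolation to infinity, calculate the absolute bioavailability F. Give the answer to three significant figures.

F = 0.697

Trapezoidal AUC_0→7.75 (transdermal patch):
  [0→1]: (0.00+42.45)/2 × 1 = 21.225
  [1→1.5]: (42.45+40.46)/2 × 0.5 = 20.7275
  [1.5→7.5]: (40.46+7.02)/2 × 6 = 142.44
  [7.5→7.75]: (7.02+6.51)/2 × 0.25 = 1.69125
  Sum = 186.08375 µg/mL·hr
Tail: C_last/k_e = 6.51/0.302 = 21.556
AUC_0→∞ (transdermal patch) = 186.08375 + 21.556 = 207.63975 µg/mL·hr
F = (AUC_ev/D_ev)/(AUC_iv/D_iv) = (207.63975/500)/(149/250) = 0.4152795/0.596 = 0.6968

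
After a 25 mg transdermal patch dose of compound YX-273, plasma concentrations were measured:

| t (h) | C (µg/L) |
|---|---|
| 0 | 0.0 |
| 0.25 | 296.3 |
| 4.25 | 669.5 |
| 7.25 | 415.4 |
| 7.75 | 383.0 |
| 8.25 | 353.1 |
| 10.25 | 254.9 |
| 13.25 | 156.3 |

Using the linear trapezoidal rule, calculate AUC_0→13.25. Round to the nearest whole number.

Trapezoidal AUC_0→13.25:
  [0→0.25]: (0.0+296.3)/2 × 0.25 = 37.0375
  [0.25→4.25]: (296.3+669.5)/2 × 4 = 1931.6
  [4.25→7.25]: (669.5+415.4)/2 × 3 = 1627.35
  [7.25→7.75]: (415.4+383.0)/2 × 0.5 = 199.6
  [7.75→8.25]: (383.0+353.1)/2 × 0.5 = 184.025
  [8.25→10.25]: (353.1+254.9)/2 × 2 = 608.0
  [10.25→13.25]: (254.9+156.3)/2 × 3 = 616.8
  Sum = 5204.4125 µg/L·h

AUC = 5204 µg/L·h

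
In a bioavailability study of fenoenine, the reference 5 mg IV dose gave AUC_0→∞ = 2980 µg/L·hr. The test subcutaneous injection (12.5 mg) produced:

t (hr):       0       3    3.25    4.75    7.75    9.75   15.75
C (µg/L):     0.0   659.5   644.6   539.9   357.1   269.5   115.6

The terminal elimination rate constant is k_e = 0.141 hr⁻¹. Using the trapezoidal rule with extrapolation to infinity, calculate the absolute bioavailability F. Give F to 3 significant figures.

Trapezoidal AUC_0→15.75 (subcutaneous injection):
  [0→3]: (0.0+659.5)/2 × 3 = 989.25
  [3→3.25]: (659.5+644.6)/2 × 0.25 = 163.0125
  [3.25→4.75]: (644.6+539.9)/2 × 1.5 = 888.375
  [4.75→7.75]: (539.9+357.1)/2 × 3 = 1345.5
  [7.75→9.75]: (357.1+269.5)/2 × 2 = 626.6
  [9.75→15.75]: (269.5+115.6)/2 × 6 = 1155.3
  Sum = 5168.0375 µg/L·hr
Tail: C_last/k_e = 115.6/0.141 = 819.858
AUC_0→∞ (subcutaneous injection) = 5168.0375 + 819.858 = 5987.8955 µg/L·hr
F = (AUC_ev/D_ev)/(AUC_iv/D_iv) = (5987.8955/12.5)/(2980/5) = 479.03164/596 = 0.8037

F = 0.804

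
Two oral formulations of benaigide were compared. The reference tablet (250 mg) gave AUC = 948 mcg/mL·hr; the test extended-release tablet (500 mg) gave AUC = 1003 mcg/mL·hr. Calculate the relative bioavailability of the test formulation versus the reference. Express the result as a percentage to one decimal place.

F_rel = (AUC_test/D_test) / (AUC_ref/D_ref)
      = (1003/500) / (948/250)
      = 2.006 / 3.792 = 0.5290 = 52.90%

F_rel = 52.9%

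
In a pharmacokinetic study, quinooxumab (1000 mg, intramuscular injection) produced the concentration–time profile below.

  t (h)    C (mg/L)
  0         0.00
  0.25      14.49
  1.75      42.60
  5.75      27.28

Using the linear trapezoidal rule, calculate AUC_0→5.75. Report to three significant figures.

Trapezoidal AUC_0→5.75:
  [0→0.25]: (0.00+14.49)/2 × 0.25 = 1.81125
  [0.25→1.75]: (14.49+42.60)/2 × 1.5 = 42.8175
  [1.75→5.75]: (42.60+27.28)/2 × 4 = 139.76
  Sum = 184.38875 mg/L·h

AUC = 184 mg/L·h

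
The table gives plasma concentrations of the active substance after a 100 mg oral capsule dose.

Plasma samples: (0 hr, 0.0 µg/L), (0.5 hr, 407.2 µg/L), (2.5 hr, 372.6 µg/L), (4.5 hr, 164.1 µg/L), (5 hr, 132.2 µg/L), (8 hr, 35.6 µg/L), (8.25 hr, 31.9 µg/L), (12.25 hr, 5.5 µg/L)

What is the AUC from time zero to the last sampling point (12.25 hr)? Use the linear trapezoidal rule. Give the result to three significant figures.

Trapezoidal AUC_0→12.25:
  [0→0.5]: (0.0+407.2)/2 × 0.5 = 101.8
  [0.5→2.5]: (407.2+372.6)/2 × 2 = 779.8
  [2.5→4.5]: (372.6+164.1)/2 × 2 = 536.7
  [4.5→5]: (164.1+132.2)/2 × 0.5 = 74.075
  [5→8]: (132.2+35.6)/2 × 3 = 251.7
  [8→8.25]: (35.6+31.9)/2 × 0.25 = 8.4375
  [8.25→12.25]: (31.9+5.5)/2 × 4 = 74.8
  Sum = 1827.3125 µg/L·hr

AUC = 1830 µg/L·hr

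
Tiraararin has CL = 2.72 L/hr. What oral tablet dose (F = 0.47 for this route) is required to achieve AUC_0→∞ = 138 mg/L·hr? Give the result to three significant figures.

Dose = CL × AUC_0→∞ / F
     = 2.72 × 138 / 0.47 = 798.638 mg

Dose = 799 mg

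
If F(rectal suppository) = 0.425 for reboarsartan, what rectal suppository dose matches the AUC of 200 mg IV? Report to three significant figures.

D_rectal = 471 mg

For equal systemic exposure: F × D_ev = D_iv
D_ev = D_iv / F = 200 / 0.425 = 470.588 mg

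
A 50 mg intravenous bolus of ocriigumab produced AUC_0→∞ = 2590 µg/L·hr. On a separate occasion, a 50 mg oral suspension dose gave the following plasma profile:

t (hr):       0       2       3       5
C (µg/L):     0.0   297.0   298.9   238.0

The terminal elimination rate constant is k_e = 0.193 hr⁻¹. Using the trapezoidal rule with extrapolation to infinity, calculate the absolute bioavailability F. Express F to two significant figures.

Trapezoidal AUC_0→5 (oral suspension):
  [0→2]: (0.0+297.0)/2 × 2 = 297.0
  [2→3]: (297.0+298.9)/2 × 1 = 297.95
  [3→5]: (298.9+238.0)/2 × 2 = 536.9
  Sum = 1131.85 µg/L·hr
Tail: C_last/k_e = 238.0/0.193 = 1233.161
AUC_0→∞ (oral suspension) = 1131.85 + 1233.161 = 2365.011 µg/L·hr
F = (AUC_ev/D_ev)/(AUC_iv/D_iv) = (2365.011/50)/(2590/50) = 47.30022/51.8 = 0.9131

F = 0.91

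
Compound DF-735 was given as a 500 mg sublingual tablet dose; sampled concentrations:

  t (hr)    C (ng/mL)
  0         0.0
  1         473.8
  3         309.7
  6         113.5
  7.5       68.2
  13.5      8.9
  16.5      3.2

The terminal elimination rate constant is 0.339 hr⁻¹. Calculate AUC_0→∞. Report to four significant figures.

Trapezoidal AUC_0→16.5:
  [0→1]: (0.0+473.8)/2 × 1 = 236.9
  [1→3]: (473.8+309.7)/2 × 2 = 783.5
  [3→6]: (309.7+113.5)/2 × 3 = 634.8
  [6→7.5]: (113.5+68.2)/2 × 1.5 = 136.275
  [7.5→13.5]: (68.2+8.9)/2 × 6 = 231.3
  [13.5→16.5]: (8.9+3.2)/2 × 3 = 18.15
  Sum = 2040.925 ng/mL·hr
Extrapolated tail: C_last / k_e = 3.2 / 0.339 = 9.440
AUC_0→∞ = 2040.925 + 9.440 = 2050.365 ng/mL·hr

AUC = 2050 ng/mL·hr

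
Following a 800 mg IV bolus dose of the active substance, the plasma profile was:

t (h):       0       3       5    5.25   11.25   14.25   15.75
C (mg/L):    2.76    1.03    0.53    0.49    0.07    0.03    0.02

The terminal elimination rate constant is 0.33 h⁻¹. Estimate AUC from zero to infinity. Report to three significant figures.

AUC = 9.30 mg/L·h

Trapezoidal AUC_0→15.75:
  [0→3]: (2.76+1.03)/2 × 3 = 5.685
  [3→5]: (1.03+0.53)/2 × 2 = 1.56
  [5→5.25]: (0.53+0.49)/2 × 0.25 = 0.1275
  [5.25→11.25]: (0.49+0.07)/2 × 6 = 1.68
  [11.25→14.25]: (0.07+0.03)/2 × 3 = 0.15
  [14.25→15.75]: (0.03+0.02)/2 × 1.5 = 0.0375
  Sum = 9.24 mg/L·h
Extrapolated tail: C_last / k_e = 0.02 / 0.33 = 0.061
AUC_0→∞ = 9.24 + 0.061 = 9.301 mg/L·h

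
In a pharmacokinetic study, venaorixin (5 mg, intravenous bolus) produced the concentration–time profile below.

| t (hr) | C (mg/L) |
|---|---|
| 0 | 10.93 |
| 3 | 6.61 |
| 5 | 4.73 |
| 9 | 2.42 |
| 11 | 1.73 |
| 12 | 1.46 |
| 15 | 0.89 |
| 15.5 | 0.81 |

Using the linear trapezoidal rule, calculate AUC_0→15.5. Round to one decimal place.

AUC = 61.6 mg/L·hr

Trapezoidal AUC_0→15.5:
  [0→3]: (10.93+6.61)/2 × 3 = 26.31
  [3→5]: (6.61+4.73)/2 × 2 = 11.34
  [5→9]: (4.73+2.42)/2 × 4 = 14.3
  [9→11]: (2.42+1.73)/2 × 2 = 4.15
  [11→12]: (1.73+1.46)/2 × 1 = 1.595
  [12→15]: (1.46+0.89)/2 × 3 = 3.525
  [15→15.5]: (0.89+0.81)/2 × 0.5 = 0.425
  Sum = 61.645 mg/L·hr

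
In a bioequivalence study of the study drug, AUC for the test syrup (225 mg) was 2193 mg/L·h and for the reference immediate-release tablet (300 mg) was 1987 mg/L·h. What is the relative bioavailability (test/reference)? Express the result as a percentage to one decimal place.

F_rel = 147.2%

F_rel = (AUC_test/D_test) / (AUC_ref/D_ref)
      = (2193/225) / (1987/300)
      = 9.74667 / 6.62333 = 1.4716 = 147.16%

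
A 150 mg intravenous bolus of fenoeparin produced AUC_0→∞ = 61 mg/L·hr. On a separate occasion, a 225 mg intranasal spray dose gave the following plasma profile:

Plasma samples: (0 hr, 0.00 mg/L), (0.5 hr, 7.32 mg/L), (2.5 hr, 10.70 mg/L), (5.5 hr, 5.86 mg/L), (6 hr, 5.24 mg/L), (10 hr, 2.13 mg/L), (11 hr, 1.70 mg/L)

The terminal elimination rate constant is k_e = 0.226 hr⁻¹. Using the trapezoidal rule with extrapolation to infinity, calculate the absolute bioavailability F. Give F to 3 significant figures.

F = 0.783

Trapezoidal AUC_0→11 (intranasal spray):
  [0→0.5]: (0.00+7.32)/2 × 0.5 = 1.83
  [0.5→2.5]: (7.32+10.70)/2 × 2 = 18.02
  [2.5→5.5]: (10.70+5.86)/2 × 3 = 24.84
  [5.5→6]: (5.86+5.24)/2 × 0.5 = 2.775
  [6→10]: (5.24+2.13)/2 × 4 = 14.74
  [10→11]: (2.13+1.70)/2 × 1 = 1.915
  Sum = 64.12 mg/L·hr
Tail: C_last/k_e = 1.70/0.226 = 7.522
AUC_0→∞ (intranasal spray) = 64.12 + 7.522 = 71.642 mg/L·hr
F = (AUC_ev/D_ev)/(AUC_iv/D_iv) = (71.642/225)/(61/150) = 0.318409/0.406667 = 0.7830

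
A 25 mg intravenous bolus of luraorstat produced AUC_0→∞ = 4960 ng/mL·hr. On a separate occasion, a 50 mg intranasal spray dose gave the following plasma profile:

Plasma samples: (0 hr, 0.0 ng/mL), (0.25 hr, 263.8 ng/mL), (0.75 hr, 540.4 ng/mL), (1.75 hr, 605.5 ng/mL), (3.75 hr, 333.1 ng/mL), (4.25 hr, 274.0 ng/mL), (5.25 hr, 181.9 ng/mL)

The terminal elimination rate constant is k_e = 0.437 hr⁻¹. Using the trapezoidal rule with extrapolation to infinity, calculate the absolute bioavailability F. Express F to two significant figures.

Trapezoidal AUC_0→5.25 (intranasal spray):
  [0→0.25]: (0.0+263.8)/2 × 0.25 = 32.975
  [0.25→0.75]: (263.8+540.4)/2 × 0.5 = 201.05
  [0.75→1.75]: (540.4+605.5)/2 × 1 = 572.95
  [1.75→3.75]: (605.5+333.1)/2 × 2 = 938.6
  [3.75→4.25]: (333.1+274.0)/2 × 0.5 = 151.775
  [4.25→5.25]: (274.0+181.9)/2 × 1 = 227.95
  Sum = 2125.3 ng/mL·hr
Tail: C_last/k_e = 181.9/0.437 = 416.247
AUC_0→∞ (intranasal spray) = 2125.3 + 416.247 = 2541.547 ng/mL·hr
F = (AUC_ev/D_ev)/(AUC_iv/D_iv) = (2541.547/50)/(4960/25) = 50.83094/198.4 = 0.2562

F = 0.26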